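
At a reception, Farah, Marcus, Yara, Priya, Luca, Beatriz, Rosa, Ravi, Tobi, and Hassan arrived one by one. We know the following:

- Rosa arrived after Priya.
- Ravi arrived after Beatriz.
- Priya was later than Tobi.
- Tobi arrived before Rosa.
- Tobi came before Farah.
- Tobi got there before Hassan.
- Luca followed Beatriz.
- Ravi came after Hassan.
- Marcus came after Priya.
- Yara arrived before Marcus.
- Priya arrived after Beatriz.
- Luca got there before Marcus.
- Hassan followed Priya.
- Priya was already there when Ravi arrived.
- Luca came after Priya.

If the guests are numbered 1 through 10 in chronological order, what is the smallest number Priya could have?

3

Beatriz and Tobi must both come before Priya — 2 forced predecessors.
Nothing else is forced ahead of Priya, so their earliest slot is position 2 + 1 = 3.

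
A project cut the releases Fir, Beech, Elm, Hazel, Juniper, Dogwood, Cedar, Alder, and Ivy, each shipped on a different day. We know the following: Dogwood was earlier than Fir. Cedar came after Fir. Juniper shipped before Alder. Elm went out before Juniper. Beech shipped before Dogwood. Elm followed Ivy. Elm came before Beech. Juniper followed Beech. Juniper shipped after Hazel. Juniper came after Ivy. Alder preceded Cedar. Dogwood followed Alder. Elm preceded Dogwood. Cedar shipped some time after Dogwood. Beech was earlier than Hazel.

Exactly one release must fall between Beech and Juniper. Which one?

Tracing the constraints gives Beech → Hazel → Juniper, so Hazel sits after Beech and before Juniper.
No other release is forced both after Beech and before Juniper.

Hazel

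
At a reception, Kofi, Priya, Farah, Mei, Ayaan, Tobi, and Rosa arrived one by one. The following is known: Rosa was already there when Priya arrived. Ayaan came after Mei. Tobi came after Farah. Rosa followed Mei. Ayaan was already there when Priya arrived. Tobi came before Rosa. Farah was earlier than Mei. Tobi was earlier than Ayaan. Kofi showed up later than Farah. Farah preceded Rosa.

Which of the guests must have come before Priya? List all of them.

Directly stated before Priya: Ayaan and Rosa.
Farah reaches Priya via Farah → Rosa → Priya.
Mei reaches Priya via Mei → Ayaan → Priya.
Tobi reaches Priya via Tobi → Ayaan → Priya.

Ayaan, Farah, Mei, Rosa, Tobi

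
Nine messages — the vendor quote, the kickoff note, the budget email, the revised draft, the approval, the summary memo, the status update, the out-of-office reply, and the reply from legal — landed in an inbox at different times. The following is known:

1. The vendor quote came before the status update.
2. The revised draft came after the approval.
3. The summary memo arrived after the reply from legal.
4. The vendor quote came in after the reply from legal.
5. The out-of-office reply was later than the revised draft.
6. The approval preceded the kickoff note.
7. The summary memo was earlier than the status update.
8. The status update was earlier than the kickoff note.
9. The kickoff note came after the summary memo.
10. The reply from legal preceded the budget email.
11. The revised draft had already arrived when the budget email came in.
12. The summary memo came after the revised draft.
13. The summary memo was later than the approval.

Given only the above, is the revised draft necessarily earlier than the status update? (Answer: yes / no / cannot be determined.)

Chain the constraints: the revised draft → the summary memo → the status update. Each link is directly stated, so the revised draft comes before the status update.

yes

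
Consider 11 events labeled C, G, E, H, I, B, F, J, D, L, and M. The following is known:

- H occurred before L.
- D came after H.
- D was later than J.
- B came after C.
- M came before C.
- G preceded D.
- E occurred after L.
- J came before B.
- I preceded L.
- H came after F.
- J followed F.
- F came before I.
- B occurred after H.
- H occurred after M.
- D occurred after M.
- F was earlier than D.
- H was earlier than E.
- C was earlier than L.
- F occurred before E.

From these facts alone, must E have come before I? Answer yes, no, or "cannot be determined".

Tracing the constraints gives I → L → E, so I must come before E.
That means E cannot be before I.

no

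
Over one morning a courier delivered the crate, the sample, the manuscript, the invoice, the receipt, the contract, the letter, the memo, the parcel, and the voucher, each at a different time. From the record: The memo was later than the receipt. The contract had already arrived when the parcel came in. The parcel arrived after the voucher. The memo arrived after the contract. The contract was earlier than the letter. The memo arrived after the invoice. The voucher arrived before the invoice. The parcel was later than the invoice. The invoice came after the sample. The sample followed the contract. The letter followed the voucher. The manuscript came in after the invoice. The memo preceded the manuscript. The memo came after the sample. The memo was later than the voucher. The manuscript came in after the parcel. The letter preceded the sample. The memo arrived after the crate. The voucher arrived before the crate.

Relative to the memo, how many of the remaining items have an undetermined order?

Forced before the memo: the contract, the crate, the invoice, the letter, the receipt, the sample, and the voucher; forced after the memo: the manuscript.
That leaves the parcel with no forced order relative to the memo — 1.

1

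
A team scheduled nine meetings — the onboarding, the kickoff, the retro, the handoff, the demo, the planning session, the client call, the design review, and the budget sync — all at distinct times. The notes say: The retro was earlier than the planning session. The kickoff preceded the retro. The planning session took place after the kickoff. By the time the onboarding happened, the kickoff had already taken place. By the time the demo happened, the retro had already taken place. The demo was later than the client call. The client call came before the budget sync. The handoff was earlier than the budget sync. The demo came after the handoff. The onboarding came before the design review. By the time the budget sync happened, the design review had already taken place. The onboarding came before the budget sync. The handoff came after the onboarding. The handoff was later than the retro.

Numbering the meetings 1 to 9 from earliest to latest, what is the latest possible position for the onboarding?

The onboarding must come before the budget sync, the demo, the design review, and the handoff — 4 meetings forced after it.
Everything else can be placed before the onboarding in some valid order, so the onboarding can sit as late as position 9 − 4 = 5.

5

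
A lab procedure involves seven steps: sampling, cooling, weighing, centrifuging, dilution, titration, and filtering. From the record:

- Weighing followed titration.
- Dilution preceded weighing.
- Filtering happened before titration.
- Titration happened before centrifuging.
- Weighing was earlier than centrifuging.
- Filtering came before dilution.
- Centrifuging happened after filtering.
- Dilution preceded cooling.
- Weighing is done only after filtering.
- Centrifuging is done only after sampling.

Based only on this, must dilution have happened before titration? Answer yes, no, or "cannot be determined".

No chain of stated constraints runs from dilution to titration, and none runs from titration to dilution either.
So the relative order of dilution and titration is not fixed by the given facts.

cannot be determined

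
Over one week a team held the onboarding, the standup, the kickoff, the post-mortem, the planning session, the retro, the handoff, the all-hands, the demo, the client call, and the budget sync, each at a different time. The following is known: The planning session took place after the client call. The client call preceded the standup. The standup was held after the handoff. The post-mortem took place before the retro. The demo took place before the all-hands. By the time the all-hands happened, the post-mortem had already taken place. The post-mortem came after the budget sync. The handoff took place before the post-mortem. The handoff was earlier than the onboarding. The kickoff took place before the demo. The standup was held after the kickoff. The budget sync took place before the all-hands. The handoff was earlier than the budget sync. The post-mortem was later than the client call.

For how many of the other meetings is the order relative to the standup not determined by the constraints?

7

Forced before the standup: the client call, the handoff, and the kickoff.
That leaves the all-hands, the budget sync, the demo, the onboarding, the planning session, the post-mortem, and the retro with no forced order relative to the standup — 7.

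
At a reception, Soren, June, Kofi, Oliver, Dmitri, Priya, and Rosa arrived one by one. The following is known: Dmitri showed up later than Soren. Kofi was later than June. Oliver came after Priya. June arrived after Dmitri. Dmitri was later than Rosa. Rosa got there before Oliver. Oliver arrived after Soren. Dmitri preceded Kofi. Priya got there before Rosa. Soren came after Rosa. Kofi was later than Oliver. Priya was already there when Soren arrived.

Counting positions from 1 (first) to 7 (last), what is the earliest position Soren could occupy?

Priya and Rosa must both come before Soren — 2 forced predecessors.
Nothing else is forced ahead of Soren, so their earliest slot is position 2 + 1 = 3.

3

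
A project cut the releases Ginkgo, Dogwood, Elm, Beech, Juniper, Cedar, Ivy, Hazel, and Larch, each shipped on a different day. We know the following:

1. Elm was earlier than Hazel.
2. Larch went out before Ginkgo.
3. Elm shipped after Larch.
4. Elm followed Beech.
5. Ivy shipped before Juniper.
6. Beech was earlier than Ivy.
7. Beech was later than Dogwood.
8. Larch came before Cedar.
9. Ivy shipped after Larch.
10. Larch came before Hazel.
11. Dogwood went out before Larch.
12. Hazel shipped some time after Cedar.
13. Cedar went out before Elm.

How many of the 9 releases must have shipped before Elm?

4

Directly stated before Elm: Beech, Cedar, and Larch.
Dogwood reaches Elm via Dogwood → Larch → Elm.
No chain forces Ivy (or any of the others) ahead of Elm.
That's Beech, Cedar, Dogwood, and Larch — 4 in all.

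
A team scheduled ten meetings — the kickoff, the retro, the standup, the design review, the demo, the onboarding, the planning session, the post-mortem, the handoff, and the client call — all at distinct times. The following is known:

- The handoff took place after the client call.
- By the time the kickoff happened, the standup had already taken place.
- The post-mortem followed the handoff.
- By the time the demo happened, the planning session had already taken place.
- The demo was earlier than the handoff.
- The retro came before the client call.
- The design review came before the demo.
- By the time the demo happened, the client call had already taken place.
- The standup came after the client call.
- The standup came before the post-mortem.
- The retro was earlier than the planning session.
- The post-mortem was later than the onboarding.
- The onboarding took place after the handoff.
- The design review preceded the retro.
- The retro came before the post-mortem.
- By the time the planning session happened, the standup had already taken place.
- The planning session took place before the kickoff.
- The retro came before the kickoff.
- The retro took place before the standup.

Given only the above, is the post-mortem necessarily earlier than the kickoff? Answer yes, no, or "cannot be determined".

cannot be determined

No chain of stated constraints runs from the post-mortem to the kickoff, and none runs from the kickoff to the post-mortem either.
So the relative order of the post-mortem and the kickoff is not fixed by the given facts.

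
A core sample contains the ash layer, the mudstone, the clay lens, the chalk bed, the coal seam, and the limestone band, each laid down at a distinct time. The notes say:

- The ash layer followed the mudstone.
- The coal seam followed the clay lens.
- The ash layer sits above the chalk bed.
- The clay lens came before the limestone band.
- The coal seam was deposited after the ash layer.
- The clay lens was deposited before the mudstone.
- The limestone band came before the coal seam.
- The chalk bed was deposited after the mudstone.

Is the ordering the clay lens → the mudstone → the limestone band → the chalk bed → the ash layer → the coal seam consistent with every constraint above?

yes

Check each stated constraint against the proposed order — e.g. the limestone band is ahead of the coal seam; the clay lens is ahead of the coal seam. Every pair is in the required order; nothing is violated.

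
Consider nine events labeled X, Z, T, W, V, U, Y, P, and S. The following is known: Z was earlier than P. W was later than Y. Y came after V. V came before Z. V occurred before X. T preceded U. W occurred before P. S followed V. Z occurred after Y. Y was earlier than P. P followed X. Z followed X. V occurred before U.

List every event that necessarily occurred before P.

Directly stated before P: W, X, Y, and Z.
V reaches P via V → X → P.
No chain forces U (or any of the others) ahead of P.

V, W, X, Y, Z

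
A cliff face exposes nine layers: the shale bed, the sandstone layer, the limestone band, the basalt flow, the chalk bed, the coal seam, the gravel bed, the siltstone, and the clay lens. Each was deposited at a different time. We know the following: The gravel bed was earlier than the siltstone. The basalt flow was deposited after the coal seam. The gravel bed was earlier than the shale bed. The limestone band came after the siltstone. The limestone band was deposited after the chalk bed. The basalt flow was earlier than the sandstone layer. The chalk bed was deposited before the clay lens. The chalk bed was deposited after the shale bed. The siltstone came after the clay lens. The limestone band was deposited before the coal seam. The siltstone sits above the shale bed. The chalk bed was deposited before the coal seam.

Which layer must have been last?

the sandstone layer

Every other layer has a chain of constraints placing it before the sandstone layer, so the sandstone layer is last.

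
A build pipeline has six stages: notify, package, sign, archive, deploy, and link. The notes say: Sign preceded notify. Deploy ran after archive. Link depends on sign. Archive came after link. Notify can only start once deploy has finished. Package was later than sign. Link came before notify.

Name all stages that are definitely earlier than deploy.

Directly stated before deploy: archive.
Link reaches deploy via link → archive → deploy.
Sign reaches deploy via sign → link → archive → deploy.
No chain forces package (or any of the others) ahead of deploy.

archive, link, sign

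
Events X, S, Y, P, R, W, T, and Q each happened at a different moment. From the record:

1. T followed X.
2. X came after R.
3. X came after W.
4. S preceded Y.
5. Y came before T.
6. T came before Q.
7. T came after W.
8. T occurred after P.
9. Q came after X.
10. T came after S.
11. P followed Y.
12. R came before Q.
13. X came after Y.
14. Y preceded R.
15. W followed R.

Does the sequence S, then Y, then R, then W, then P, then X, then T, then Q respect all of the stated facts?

yes

Check each stated constraint against the proposed order — e.g. Y is ahead of T; S is ahead of T. Every pair is in the required order; nothing is violated.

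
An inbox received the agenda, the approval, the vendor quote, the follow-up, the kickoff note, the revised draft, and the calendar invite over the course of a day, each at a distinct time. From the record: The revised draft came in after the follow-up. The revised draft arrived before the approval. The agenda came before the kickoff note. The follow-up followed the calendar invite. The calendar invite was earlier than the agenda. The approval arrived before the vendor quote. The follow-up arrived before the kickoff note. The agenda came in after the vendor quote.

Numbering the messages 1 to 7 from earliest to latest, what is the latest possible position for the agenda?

6

The agenda must come before the kickoff note — 1 message forced after it.
Everything else can be placed before the agenda in some valid order, so the agenda can sit as late as position 7 − 1 = 6.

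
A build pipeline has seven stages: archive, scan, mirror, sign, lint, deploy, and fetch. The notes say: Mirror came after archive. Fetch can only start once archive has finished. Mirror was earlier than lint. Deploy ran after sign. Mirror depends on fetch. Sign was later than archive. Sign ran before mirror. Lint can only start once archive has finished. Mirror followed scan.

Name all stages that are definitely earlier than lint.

archive, fetch, mirror, scan, sign

Directly stated before lint: archive and mirror.
Fetch reaches lint via fetch → mirror → lint.
Scan reaches lint via scan → mirror → lint.
Sign reaches lint via sign → mirror → lint.
No chain forces deploy ahead of lint.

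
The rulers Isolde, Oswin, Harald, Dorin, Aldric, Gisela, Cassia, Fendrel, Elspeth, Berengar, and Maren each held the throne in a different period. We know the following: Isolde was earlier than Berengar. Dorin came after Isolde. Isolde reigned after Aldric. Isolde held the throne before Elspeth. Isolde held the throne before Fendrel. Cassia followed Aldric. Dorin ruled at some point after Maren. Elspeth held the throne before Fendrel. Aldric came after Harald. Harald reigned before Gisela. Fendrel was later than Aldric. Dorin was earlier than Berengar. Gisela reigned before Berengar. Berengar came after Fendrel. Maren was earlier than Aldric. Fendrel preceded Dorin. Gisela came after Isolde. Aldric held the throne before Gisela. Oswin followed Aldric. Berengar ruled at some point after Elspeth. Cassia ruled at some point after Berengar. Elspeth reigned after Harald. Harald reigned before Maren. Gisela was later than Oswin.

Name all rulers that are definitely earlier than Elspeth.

Aldric, Harald, Isolde, Maren

Directly stated before Elspeth: Harald and Isolde.
Aldric reaches Elspeth via Aldric → Isolde → Elspeth.
Maren reaches Elspeth via Maren → Aldric → Isolde → Elspeth.
No chain forces Oswin (or any of the others) ahead of Elspeth.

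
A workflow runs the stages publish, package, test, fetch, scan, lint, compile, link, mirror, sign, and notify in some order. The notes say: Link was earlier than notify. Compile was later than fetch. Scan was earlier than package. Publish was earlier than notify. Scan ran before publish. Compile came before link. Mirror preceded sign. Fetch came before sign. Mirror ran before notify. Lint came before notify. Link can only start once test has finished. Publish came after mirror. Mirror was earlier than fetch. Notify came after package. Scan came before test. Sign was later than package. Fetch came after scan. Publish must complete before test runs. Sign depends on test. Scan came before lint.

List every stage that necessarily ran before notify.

Directly stated before notify: link, lint, mirror, package, and publish.
Compile reaches notify via compile → link → notify.
Fetch reaches notify via fetch → compile → link → notify.
Scan reaches notify via scan → package → notify.
Likewise test reaches notify by chaining the stated constraints.
No chain forces sign ahead of notify.

compile, fetch, link, lint, mirror, package, publish, scan, test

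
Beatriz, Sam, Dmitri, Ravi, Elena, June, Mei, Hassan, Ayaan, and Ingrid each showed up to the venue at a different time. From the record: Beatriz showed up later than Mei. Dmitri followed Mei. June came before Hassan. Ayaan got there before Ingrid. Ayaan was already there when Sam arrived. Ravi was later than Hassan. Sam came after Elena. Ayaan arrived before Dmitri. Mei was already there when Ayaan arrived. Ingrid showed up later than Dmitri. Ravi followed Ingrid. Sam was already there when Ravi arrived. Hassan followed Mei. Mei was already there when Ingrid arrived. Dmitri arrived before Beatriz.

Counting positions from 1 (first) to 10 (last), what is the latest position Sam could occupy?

Sam must come before Ravi — 1 guest forced after them.
Everything else can be placed before Sam in some valid order, so Sam can sit as late as position 10 − 1 = 9.

9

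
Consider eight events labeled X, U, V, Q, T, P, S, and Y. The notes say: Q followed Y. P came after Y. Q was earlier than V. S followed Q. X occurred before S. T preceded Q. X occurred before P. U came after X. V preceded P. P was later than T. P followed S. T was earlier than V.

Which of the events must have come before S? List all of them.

Directly stated before S: Q and X.
T reaches S via T → Q → S.
Y reaches S via Y → Q → S.

Q, T, X, Y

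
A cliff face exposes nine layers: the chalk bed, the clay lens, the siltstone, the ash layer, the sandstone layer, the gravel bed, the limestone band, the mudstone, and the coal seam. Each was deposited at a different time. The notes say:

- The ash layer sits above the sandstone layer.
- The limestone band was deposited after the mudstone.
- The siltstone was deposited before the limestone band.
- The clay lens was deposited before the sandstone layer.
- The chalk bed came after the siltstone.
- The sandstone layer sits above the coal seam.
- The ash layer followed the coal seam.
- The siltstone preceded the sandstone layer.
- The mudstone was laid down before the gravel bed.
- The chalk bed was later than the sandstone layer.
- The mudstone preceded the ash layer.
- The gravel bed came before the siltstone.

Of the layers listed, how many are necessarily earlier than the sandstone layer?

Directly stated before the sandstone layer: the clay lens, the coal seam, and the siltstone.
The gravel bed reaches the sandstone layer via the gravel bed → the siltstone → the sandstone layer.
The mudstone reaches the sandstone layer via the mudstone → the gravel bed → the siltstone → the sandstone layer.
No chain forces the chalk bed (or any of the others) ahead of the sandstone layer.
That's the clay lens, the coal seam, the gravel bed, the mudstone, and the siltstone — 5 in all.

5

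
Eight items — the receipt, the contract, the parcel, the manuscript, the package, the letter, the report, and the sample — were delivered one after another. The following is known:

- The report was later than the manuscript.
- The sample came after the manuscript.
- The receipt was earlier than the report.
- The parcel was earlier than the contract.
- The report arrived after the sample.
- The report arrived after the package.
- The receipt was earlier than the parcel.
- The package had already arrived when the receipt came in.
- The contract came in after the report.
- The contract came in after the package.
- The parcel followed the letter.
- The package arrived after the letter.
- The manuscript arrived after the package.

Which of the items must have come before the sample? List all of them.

the letter, the manuscript, the package

Directly stated before the sample: the manuscript.
The letter reaches the sample via the letter → the package → the manuscript → the sample.
The package reaches the sample via the package → the manuscript → the sample.
No chain forces the contract (or any of the others) ahead of the sample.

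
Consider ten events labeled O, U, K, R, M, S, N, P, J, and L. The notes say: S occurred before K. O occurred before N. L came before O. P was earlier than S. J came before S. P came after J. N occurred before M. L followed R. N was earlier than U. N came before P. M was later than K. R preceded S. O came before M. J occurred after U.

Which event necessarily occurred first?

R

R has a chain of constraints placing it before every other event, so R must be first.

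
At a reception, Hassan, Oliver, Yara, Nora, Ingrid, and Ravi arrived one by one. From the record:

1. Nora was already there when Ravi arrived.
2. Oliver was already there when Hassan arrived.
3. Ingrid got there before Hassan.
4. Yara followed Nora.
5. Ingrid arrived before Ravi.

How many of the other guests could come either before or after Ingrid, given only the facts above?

Forced after Ingrid: Hassan and Ravi.
That leaves Nora, Oliver, and Yara with no forced order relative to Ingrid — 3.

3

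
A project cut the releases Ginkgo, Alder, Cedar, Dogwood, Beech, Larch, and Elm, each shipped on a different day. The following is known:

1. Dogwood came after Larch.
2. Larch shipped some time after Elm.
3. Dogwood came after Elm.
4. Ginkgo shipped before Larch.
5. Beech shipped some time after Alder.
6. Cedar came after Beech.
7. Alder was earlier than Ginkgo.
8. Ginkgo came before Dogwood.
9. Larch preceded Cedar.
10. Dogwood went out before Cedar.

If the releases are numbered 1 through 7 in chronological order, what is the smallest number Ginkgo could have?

Alder must come before Ginkgo — 1 forced predecessor.
Nothing else is forced ahead of Ginkgo, so its earliest slot is position 1 + 1 = 2.

2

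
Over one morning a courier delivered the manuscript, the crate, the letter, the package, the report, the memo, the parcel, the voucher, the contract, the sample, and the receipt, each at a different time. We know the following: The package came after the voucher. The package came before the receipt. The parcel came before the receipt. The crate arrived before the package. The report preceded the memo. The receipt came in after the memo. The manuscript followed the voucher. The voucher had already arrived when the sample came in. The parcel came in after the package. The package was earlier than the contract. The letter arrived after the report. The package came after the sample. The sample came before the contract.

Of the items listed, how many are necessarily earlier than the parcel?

4

Directly stated before the parcel: the package.
The crate reaches the parcel via the crate → the package → the parcel.
The sample reaches the parcel via the sample → the package → the parcel.
The voucher reaches the parcel via the voucher → the package → the parcel.
No chain forces the manuscript (or any of the others) ahead of the parcel.
That's the crate, the package, the sample, and the voucher — 4 in all.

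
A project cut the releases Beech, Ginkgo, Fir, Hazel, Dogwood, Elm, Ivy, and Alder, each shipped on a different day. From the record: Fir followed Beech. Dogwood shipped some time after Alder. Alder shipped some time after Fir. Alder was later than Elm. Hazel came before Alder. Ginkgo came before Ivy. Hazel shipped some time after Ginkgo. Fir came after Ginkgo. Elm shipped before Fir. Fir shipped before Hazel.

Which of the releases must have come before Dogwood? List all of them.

Directly stated before Dogwood: Alder.
Beech reaches Dogwood via Beech → Fir → Alder → Dogwood.
Elm reaches Dogwood via Elm → Alder → Dogwood.
Fir reaches Dogwood via Fir → Alder → Dogwood.
Likewise Ginkgo and Hazel each reach Dogwood by chaining the stated constraints.

Alder, Beech, Elm, Fir, Ginkgo, Hazel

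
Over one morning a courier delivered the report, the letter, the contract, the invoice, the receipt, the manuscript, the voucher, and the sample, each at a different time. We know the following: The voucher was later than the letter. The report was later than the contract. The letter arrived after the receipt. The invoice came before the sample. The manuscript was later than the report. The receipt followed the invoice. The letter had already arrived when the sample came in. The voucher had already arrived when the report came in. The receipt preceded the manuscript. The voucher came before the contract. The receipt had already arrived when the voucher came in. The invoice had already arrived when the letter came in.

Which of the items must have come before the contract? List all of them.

the invoice, the letter, the receipt, the voucher

Directly stated before the contract: the voucher.
The invoice reaches the contract via the invoice → the receipt → the voucher → the contract.
The letter reaches the contract via the letter → the voucher → the contract.
The receipt reaches the contract via the receipt → the voucher → the contract.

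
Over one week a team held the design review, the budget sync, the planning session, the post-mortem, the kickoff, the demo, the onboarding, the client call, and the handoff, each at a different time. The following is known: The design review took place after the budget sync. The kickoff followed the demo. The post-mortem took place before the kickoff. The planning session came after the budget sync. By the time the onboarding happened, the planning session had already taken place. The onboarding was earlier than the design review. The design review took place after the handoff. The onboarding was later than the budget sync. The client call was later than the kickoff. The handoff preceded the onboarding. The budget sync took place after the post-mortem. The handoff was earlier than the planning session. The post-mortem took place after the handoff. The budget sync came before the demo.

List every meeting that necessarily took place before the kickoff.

Directly stated before the kickoff: the demo and the post-mortem.
The budget sync reaches the kickoff via the budget sync → the demo → the kickoff.
The handoff reaches the kickoff via the handoff → the post-mortem → the kickoff.

the budget sync, the demo, the handoff, the post-mortem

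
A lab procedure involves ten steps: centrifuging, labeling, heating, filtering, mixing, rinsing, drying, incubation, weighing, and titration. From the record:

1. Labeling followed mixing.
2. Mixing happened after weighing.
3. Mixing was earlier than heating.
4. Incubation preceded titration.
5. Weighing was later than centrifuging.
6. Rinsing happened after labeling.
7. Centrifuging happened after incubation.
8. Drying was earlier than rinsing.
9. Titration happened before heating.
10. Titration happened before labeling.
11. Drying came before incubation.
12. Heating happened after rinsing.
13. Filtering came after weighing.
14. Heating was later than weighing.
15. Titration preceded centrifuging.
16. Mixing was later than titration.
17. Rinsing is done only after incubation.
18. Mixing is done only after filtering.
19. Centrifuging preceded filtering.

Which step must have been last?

heating

Every other step has a chain of constraints placing it before heating, so heating is last.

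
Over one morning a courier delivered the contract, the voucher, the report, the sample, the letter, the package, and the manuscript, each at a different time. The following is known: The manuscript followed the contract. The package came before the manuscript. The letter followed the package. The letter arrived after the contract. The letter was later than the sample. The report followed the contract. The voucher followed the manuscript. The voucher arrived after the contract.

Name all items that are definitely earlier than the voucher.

Directly stated before the voucher: the contract and the manuscript.
The package reaches the voucher via the package → the manuscript → the voucher.
No chain forces the letter (or any of the others) ahead of the voucher.

the contract, the manuscript, the package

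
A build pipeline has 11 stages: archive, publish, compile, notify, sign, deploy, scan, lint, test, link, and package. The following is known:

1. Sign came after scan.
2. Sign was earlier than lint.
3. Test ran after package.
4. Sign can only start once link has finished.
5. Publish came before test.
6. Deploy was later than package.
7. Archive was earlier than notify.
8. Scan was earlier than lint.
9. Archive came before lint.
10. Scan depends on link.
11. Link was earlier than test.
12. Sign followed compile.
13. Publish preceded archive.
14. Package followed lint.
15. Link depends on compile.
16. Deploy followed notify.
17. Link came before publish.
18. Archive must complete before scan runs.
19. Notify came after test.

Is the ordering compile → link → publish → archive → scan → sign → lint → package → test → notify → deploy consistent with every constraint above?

yes

Check each stated constraint against the proposed order — e.g. publish is ahead of test; link is ahead of test. Every pair is in the required order; nothing is violated.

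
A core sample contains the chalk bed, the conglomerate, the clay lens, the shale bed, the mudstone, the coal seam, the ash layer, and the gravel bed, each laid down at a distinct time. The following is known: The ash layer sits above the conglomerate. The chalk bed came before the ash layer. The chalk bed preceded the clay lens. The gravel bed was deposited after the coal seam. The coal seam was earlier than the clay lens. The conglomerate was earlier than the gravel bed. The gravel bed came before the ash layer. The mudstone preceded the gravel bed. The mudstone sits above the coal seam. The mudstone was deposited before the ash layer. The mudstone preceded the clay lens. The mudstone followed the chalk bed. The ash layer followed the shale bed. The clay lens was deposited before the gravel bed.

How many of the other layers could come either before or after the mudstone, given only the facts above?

2

Forced before the mudstone: the chalk bed and the coal seam; forced after the mudstone: the ash layer, the clay lens, and the gravel bed.
That leaves the conglomerate and the shale bed with no forced order relative to the mudstone — 2.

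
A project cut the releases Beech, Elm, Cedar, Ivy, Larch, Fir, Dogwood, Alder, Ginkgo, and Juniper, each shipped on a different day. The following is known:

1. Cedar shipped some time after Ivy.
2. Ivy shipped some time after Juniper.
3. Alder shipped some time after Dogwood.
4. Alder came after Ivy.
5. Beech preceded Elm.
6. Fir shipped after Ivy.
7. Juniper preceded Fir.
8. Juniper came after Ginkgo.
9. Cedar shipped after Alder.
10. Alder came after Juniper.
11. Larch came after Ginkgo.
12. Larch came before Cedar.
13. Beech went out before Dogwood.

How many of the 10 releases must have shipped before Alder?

Directly stated before Alder: Dogwood, Ivy, and Juniper.
Beech reaches Alder via Beech → Dogwood → Alder.
Ginkgo reaches Alder via Ginkgo → Juniper → Alder.
That's Beech, Dogwood, Ginkgo, Ivy, and Juniper — 5 in all.

5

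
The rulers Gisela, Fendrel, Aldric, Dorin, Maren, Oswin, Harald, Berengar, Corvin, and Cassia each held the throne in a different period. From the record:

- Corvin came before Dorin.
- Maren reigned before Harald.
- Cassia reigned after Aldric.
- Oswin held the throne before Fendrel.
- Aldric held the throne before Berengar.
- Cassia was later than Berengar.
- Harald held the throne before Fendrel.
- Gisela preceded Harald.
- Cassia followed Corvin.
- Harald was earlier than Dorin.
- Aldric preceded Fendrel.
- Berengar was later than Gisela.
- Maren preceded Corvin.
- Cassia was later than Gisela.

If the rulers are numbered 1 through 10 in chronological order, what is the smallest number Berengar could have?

3

Aldric and Gisela must both come before Berengar — 2 forced predecessors.
Nothing else is forced ahead of Berengar, so their earliest slot is position 2 + 1 = 3.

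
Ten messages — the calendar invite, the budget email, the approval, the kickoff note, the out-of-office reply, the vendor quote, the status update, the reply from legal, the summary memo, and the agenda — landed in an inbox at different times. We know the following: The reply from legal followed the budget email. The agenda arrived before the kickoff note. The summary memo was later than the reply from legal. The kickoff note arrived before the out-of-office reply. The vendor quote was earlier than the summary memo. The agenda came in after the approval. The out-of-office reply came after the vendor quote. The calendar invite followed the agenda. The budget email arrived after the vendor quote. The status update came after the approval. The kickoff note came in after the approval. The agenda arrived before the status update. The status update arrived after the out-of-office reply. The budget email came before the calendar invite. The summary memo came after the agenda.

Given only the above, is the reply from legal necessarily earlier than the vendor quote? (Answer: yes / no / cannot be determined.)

Tracing the constraints gives the vendor quote → the budget email → the reply from legal, so the vendor quote must come before the reply from legal.
That means the reply from legal cannot be before the vendor quote.

no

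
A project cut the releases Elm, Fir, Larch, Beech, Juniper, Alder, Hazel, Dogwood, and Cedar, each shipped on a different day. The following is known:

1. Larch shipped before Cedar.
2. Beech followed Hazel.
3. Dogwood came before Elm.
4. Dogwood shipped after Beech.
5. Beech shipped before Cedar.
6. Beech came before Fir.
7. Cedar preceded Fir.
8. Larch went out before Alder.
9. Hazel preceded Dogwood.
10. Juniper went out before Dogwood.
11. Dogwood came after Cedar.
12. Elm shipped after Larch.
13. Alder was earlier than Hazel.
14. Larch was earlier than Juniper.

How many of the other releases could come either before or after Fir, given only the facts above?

3

Forced before Fir: Alder, Beech, Cedar, Hazel, and Larch.
That leaves Dogwood, Elm, and Juniper with no forced order relative to Fir — 3.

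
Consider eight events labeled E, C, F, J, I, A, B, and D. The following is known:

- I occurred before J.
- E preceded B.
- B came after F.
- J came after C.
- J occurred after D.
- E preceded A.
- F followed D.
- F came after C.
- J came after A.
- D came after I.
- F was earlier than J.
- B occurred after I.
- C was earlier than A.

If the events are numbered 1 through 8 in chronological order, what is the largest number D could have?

5

D must come before B, F, and J — 3 events forced after it.
Everything else can be placed before D in some valid order, so D can sit as late as position 8 − 3 = 5.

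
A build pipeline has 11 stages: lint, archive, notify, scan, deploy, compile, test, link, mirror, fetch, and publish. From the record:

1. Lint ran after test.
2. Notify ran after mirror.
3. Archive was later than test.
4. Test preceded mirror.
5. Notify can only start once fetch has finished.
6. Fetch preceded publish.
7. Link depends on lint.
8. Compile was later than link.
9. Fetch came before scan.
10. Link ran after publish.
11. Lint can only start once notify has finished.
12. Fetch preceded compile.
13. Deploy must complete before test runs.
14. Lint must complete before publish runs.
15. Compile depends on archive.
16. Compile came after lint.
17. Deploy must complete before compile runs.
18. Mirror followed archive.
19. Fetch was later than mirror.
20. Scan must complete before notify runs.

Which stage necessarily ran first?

deploy

Deploy has a chain of constraints placing it before every other stage, so deploy must be first.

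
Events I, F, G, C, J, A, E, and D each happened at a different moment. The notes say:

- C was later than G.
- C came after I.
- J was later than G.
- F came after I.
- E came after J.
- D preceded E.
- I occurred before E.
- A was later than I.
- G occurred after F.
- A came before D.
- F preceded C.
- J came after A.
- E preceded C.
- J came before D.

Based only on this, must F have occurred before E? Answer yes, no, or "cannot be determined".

Chain the constraints: F → G → J → E. Each link is directly stated, so F comes before E.

yes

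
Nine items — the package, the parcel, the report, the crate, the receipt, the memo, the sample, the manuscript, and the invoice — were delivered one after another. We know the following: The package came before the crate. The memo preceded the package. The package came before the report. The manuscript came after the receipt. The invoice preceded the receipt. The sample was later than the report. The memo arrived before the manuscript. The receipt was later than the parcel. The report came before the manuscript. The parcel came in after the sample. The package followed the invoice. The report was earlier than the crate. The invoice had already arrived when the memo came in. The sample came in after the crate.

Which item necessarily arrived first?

the invoice

The invoice has a chain of constraints placing it before every other item, so the invoice must be first.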